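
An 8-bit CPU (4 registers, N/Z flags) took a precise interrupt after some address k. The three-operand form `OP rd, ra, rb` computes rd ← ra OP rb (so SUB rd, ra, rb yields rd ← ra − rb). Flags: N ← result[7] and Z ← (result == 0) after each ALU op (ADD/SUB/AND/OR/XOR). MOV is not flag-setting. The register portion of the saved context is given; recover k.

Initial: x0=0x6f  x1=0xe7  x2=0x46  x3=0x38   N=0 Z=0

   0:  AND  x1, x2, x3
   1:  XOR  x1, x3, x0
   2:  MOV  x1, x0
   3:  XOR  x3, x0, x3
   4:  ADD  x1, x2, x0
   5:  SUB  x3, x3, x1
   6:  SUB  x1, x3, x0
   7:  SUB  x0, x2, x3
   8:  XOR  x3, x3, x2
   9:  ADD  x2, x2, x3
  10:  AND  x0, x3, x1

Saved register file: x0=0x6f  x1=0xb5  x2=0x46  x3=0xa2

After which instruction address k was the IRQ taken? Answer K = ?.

after  0: x0=0x6f x1=0x00 x2=0x46 x3=0x38  N=0 Z=1
after  1: x0=0x6f x1=0x57 x2=0x46 x3=0x38  N=0 Z=0
after  2: x0=0x6f x1=0x6f x2=0x46 x3=0x38  N=0 Z=0
after  3: x0=0x6f x1=0x6f x2=0x46 x3=0x57  N=0 Z=0
after  4: x0=0x6f x1=0xb5 x2=0x46 x3=0x57  N=1 Z=0
after  5: x0=0x6f x1=0xb5 x2=0x46 x3=0xa2  N=1 Z=0
-- IRQ taken; context saved, return-PC = 6 --

K = 5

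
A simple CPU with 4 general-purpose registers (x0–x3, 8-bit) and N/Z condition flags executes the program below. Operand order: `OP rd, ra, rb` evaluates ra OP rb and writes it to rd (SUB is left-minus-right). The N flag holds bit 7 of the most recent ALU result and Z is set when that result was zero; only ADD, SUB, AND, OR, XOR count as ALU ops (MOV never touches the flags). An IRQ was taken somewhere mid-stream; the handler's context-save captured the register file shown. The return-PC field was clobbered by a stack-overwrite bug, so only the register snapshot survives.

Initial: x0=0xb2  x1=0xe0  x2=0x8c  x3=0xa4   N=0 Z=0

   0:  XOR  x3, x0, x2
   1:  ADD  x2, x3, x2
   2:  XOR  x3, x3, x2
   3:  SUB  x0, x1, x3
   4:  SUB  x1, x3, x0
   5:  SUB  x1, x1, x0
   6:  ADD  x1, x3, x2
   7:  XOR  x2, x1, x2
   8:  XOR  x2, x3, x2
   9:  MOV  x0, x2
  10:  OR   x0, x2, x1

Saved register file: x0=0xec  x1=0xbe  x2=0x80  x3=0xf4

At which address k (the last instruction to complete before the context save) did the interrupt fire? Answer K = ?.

after  0: x0=0xb2 x1=0xe0 x2=0x8c x3=0x3e  N=0 Z=0
after  1: x0=0xb2 x1=0xe0 x2=0xca x3=0x3e  N=1 Z=0
after  2: x0=0xb2 x1=0xe0 x2=0xca x3=0xf4  N=1 Z=0
after  3: x0=0xec x1=0xe0 x2=0xca x3=0xf4  N=1 Z=0
after  4: x0=0xec x1=0x08 x2=0xca x3=0xf4  N=0 Z=0
after  5: x0=0xec x1=0x1c x2=0xca x3=0xf4  N=0 Z=0
after  6: x0=0xec x1=0xbe x2=0xca x3=0xf4  N=1 Z=0
after  7: x0=0xec x1=0xbe x2=0x74 x3=0xf4  N=0 Z=0
after  8: x0=0xec x1=0xbe x2=0x80 x3=0xf4  N=1 Z=0
-- IRQ taken; context saved, return-PC = 9 --

K = 8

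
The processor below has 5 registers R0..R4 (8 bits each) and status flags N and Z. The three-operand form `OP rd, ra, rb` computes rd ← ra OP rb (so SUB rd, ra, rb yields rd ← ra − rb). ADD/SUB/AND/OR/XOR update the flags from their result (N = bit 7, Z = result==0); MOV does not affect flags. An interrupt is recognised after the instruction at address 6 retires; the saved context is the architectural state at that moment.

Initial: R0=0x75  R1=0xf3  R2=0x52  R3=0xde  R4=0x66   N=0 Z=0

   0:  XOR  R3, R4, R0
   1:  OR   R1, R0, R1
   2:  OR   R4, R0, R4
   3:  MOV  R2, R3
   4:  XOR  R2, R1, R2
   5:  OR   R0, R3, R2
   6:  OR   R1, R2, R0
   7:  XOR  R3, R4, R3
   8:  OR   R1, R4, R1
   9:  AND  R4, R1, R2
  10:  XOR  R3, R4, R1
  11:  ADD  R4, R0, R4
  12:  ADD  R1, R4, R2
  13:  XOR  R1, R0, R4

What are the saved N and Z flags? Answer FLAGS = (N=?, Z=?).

FLAGS = (N=1, Z=0)

after  0: R0=0x75 R1=0xf3 R2=0x52 R3=0x13 R4=0x66  N=0 Z=0
after  1: R0=0x75 R1=0xf7 R2=0x52 R3=0x13 R4=0x66  N=1 Z=0
after  2: R0=0x75 R1=0xf7 R2=0x52 R3=0x13 R4=0x77  N=0 Z=0
after  3: R0=0x75 R1=0xf7 R2=0x13 R3=0x13 R4=0x77  N=0 Z=0
after  4: R0=0x75 R1=0xf7 R2=0xe4 R3=0x13 R4=0x77  N=1 Z=0
after  5: R0=0xf7 R1=0xf7 R2=0xe4 R3=0x13 R4=0x77  N=1 Z=0
after  6: R0=0xf7 R1=0xf7 R2=0xe4 R3=0x13 R4=0x77  N=1 Z=0
-- IRQ taken; context saved, return-PC = 7 --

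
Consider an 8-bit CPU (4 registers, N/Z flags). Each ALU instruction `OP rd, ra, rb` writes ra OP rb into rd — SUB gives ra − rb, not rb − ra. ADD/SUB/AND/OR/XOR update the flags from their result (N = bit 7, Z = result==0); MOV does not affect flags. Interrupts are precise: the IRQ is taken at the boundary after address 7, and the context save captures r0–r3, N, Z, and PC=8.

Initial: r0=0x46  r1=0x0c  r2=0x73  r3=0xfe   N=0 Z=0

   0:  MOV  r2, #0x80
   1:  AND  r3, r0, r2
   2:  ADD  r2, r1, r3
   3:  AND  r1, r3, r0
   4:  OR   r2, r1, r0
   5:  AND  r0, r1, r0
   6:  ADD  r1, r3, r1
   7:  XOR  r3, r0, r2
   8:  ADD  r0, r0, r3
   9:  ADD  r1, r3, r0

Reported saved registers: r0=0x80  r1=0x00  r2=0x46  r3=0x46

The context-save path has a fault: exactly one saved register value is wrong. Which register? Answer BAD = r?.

BAD = r0

after  0: r0=0x46 r1=0x0c r2=0x80 r3=0xfe  N=0 Z=0
after  1: r0=0x46 r1=0x0c r2=0x80 r3=0x00  N=0 Z=1
after  2: r0=0x46 r1=0x0c r2=0x0c r3=0x00  N=0 Z=0
after  3: r0=0x46 r1=0x00 r2=0x0c r3=0x00  N=0 Z=1
after  4: r0=0x46 r1=0x00 r2=0x46 r3=0x00  N=0 Z=0
after  5: r0=0x00 r1=0x00 r2=0x46 r3=0x00  N=0 Z=1
after  6: r0=0x00 r1=0x00 r2=0x46 r3=0x00  N=0 Z=1
after  7: r0=0x00 r1=0x00 r2=0x46 r3=0x46  N=0 Z=0
-- IRQ taken; context saved, return-PC = 8 --
mismatch: r0: reported 0x80 vs actual 0x00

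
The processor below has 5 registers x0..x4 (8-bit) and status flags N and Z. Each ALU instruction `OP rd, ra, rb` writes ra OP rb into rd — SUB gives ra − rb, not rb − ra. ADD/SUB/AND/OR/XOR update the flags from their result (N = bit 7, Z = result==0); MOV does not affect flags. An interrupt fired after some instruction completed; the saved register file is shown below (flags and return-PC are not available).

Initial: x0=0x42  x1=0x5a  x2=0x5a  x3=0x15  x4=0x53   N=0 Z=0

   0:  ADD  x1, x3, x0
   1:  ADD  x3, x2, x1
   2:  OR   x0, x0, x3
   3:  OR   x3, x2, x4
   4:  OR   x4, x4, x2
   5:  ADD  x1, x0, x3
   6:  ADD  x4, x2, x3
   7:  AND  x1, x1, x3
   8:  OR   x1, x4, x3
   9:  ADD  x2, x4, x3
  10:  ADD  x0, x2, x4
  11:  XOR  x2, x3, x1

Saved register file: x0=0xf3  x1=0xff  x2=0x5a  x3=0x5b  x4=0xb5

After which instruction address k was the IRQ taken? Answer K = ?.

K = 8

after  0: x0=0x42 x1=0x57 x2=0x5a x3=0x15 x4=0x53  N=0 Z=0
after  1: x0=0x42 x1=0x57 x2=0x5a x3=0xb1 x4=0x53  N=1 Z=0
after  2: x0=0xf3 x1=0x57 x2=0x5a x3=0xb1 x4=0x53  N=1 Z=0
after  3: x0=0xf3 x1=0x57 x2=0x5a x3=0x5b x4=0x53  N=0 Z=0
after  4: x0=0xf3 x1=0x57 x2=0x5a x3=0x5b x4=0x5b  N=0 Z=0
after  5: x0=0xf3 x1=0x4e x2=0x5a x3=0x5b x4=0x5b  N=0 Z=0
after  6: x0=0xf3 x1=0x4e x2=0x5a x3=0x5b x4=0xb5  N=1 Z=0
after  7: x0=0xf3 x1=0x4a x2=0x5a x3=0x5b x4=0xb5  N=0 Z=0
after  8: x0=0xf3 x1=0xff x2=0x5a x3=0x5b x4=0xb5  N=1 Z=0
-- IRQ taken; context saved, return-PC = 9 --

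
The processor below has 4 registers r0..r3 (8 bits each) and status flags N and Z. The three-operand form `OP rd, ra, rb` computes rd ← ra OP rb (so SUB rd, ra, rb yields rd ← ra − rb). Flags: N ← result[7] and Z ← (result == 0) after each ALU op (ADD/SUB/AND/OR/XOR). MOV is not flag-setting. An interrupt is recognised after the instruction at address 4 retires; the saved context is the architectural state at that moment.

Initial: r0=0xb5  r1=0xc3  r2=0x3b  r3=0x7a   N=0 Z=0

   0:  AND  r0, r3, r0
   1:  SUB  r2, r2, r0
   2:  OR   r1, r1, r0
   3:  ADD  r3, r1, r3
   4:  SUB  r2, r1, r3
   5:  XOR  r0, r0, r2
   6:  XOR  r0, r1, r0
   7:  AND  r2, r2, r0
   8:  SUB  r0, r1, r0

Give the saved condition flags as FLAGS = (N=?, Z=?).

after  0: r0=0x30 r1=0xc3 r2=0x3b r3=0x7a  N=0 Z=0
after  1: r0=0x30 r1=0xc3 r2=0x0b r3=0x7a  N=0 Z=0
after  2: r0=0x30 r1=0xf3 r2=0x0b r3=0x7a  N=1 Z=0
after  3: r0=0x30 r1=0xf3 r2=0x0b r3=0x6d  N=0 Z=0
after  4: r0=0x30 r1=0xf3 r2=0x86 r3=0x6d  N=1 Z=0
-- IRQ taken; context saved, return-PC = 5 --

FLAGS = (N=1, Z=0)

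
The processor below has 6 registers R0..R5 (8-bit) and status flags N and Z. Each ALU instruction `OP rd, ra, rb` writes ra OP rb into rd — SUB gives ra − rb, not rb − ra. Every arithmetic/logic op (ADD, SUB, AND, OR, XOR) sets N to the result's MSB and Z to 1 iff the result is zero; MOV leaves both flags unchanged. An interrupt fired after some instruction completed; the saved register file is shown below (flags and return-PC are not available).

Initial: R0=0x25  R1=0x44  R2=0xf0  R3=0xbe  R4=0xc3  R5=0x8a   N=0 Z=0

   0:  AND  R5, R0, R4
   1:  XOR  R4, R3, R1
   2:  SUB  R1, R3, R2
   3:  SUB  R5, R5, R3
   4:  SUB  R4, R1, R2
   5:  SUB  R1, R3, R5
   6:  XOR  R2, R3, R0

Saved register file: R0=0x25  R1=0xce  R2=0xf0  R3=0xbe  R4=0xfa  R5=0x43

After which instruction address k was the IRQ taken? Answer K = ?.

after  0: R0=0x25 R1=0x44 R2=0xf0 R3=0xbe R4=0xc3 R5=0x01  N=0 Z=0
after  1: R0=0x25 R1=0x44 R2=0xf0 R3=0xbe R4=0xfa R5=0x01  N=1 Z=0
after  2: R0=0x25 R1=0xce R2=0xf0 R3=0xbe R4=0xfa R5=0x01  N=1 Z=0
after  3: R0=0x25 R1=0xce R2=0xf0 R3=0xbe R4=0xfa R5=0x43  N=0 Z=0
-- IRQ taken; context saved, return-PC = 4 --

K = 3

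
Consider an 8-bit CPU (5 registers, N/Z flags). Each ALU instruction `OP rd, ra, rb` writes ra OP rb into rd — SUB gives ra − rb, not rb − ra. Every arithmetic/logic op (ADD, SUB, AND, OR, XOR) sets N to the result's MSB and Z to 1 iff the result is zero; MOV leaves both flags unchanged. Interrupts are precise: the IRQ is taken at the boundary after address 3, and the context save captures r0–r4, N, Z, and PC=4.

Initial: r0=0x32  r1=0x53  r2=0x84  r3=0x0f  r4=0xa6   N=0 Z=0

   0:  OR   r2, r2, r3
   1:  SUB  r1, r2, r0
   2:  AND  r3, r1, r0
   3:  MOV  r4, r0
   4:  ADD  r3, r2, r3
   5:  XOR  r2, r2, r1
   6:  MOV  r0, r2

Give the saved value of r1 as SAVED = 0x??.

after  0: r0=0x32 r1=0x53 r2=0x8f r3=0x0f r4=0xa6  N=1 Z=0
after  1: r0=0x32 r1=0x5d r2=0x8f r3=0x0f r4=0xa6  N=0 Z=0
after  2: r0=0x32 r1=0x5d r2=0x8f r3=0x10 r4=0xa6  N=0 Z=0
after  3: r0=0x32 r1=0x5d r2=0x8f r3=0x10 r4=0x32  N=0 Z=0
-- IRQ taken; context saved, return-PC = 4 --

SAVED = 0x5d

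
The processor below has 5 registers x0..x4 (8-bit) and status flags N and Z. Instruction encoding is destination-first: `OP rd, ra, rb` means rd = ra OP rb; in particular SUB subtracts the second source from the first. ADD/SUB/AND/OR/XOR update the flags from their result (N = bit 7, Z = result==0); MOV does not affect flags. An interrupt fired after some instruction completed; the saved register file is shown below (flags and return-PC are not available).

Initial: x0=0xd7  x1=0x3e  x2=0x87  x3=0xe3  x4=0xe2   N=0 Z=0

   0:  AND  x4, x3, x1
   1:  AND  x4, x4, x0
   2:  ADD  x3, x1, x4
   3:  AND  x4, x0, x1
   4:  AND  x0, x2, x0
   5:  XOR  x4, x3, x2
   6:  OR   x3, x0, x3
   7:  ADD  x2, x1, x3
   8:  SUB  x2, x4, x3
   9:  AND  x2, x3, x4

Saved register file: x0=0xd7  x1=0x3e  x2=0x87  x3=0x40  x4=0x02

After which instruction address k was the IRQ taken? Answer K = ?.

after  0: x0=0xd7 x1=0x3e x2=0x87 x3=0xe3 x4=0x22  N=0 Z=0
after  1: x0=0xd7 x1=0x3e x2=0x87 x3=0xe3 x4=0x02  N=0 Z=0
after  2: x0=0xd7 x1=0x3e x2=0x87 x3=0x40 x4=0x02  N=0 Z=0
-- IRQ taken; context saved, return-PC = 3 --

K = 2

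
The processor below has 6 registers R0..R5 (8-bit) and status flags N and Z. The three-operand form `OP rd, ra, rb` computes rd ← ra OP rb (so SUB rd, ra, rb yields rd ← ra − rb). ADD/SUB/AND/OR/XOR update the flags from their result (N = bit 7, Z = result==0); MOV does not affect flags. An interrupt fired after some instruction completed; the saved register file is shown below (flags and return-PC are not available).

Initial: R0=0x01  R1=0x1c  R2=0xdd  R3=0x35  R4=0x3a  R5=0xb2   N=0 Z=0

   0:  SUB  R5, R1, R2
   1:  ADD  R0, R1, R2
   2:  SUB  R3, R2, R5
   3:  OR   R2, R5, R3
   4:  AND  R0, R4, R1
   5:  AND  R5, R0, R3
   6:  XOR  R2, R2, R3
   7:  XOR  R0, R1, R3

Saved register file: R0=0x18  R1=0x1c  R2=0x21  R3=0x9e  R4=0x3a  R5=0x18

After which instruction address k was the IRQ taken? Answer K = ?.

after  0: R0=0x01 R1=0x1c R2=0xdd R3=0x35 R4=0x3a R5=0x3f  N=0 Z=0
after  1: R0=0xf9 R1=0x1c R2=0xdd R3=0x35 R4=0x3a R5=0x3f  N=1 Z=0
after  2: R0=0xf9 R1=0x1c R2=0xdd R3=0x9e R4=0x3a R5=0x3f  N=1 Z=0
after  3: R0=0xf9 R1=0x1c R2=0xbf R3=0x9e R4=0x3a R5=0x3f  N=1 Z=0
after  4: R0=0x18 R1=0x1c R2=0xbf R3=0x9e R4=0x3a R5=0x3f  N=0 Z=0
after  5: R0=0x18 R1=0x1c R2=0xbf R3=0x9e R4=0x3a R5=0x18  N=0 Z=0
after  6: R0=0x18 R1=0x1c R2=0x21 R3=0x9e R4=0x3a R5=0x18  N=0 Z=0
-- IRQ taken; context saved, return-PC = 7 --

K = 6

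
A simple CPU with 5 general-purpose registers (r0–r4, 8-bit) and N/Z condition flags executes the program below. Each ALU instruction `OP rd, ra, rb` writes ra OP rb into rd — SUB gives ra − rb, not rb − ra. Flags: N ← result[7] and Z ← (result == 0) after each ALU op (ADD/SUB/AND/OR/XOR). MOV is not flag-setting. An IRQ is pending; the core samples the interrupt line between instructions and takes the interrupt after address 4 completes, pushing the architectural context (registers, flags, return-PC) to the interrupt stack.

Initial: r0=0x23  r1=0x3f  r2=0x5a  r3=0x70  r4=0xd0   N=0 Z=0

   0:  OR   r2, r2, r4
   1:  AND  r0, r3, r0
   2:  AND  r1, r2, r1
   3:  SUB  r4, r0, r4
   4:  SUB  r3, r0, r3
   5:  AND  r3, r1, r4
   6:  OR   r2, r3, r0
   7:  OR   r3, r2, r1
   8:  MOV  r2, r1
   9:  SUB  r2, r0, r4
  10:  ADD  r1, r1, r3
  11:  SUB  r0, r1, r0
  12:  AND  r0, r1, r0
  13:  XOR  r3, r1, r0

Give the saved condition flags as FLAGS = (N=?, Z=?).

after  0: r0=0x23 r1=0x3f r2=0xda r3=0x70 r4=0xd0  N=1 Z=0
after  1: r0=0x20 r1=0x3f r2=0xda r3=0x70 r4=0xd0  N=0 Z=0
after  2: r0=0x20 r1=0x1a r2=0xda r3=0x70 r4=0xd0  N=0 Z=0
after  3: r0=0x20 r1=0x1a r2=0xda r3=0x70 r4=0x50  N=0 Z=0
after  4: r0=0x20 r1=0x1a r2=0xda r3=0xb0 r4=0x50  N=1 Z=0
-- IRQ taken; context saved, return-PC = 5 --

FLAGS = (N=1, Z=0)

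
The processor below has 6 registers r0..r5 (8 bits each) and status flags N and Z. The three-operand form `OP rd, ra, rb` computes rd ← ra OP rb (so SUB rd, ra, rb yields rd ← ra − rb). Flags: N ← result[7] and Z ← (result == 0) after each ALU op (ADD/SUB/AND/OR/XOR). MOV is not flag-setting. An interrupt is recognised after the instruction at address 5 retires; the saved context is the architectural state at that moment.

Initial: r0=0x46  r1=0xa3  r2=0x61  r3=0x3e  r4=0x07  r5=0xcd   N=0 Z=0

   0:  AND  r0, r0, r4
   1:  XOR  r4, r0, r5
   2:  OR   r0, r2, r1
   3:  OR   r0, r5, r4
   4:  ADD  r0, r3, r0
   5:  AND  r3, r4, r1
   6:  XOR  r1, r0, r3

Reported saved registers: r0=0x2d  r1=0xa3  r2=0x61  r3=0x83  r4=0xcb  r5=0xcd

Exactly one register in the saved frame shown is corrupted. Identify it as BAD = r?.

BAD = r0

after  0: r0=0x06 r1=0xa3 r2=0x61 r3=0x3e r4=0x07 r5=0xcd  N=0 Z=0
after  1: r0=0x06 r1=0xa3 r2=0x61 r3=0x3e r4=0xcb r5=0xcd  N=1 Z=0
after  2: r0=0xe3 r1=0xa3 r2=0x61 r3=0x3e r4=0xcb r5=0xcd  N=1 Z=0
after  3: r0=0xcf r1=0xa3 r2=0x61 r3=0x3e r4=0xcb r5=0xcd  N=1 Z=0
after  4: r0=0x0d r1=0xa3 r2=0x61 r3=0x3e r4=0xcb r5=0xcd  N=0 Z=0
after  5: r0=0x0d r1=0xa3 r2=0x61 r3=0x83 r4=0xcb r5=0xcd  N=1 Z=0
-- IRQ taken; context saved, return-PC = 6 --
mismatch: r0: reported 0x2d vs actual 0x0d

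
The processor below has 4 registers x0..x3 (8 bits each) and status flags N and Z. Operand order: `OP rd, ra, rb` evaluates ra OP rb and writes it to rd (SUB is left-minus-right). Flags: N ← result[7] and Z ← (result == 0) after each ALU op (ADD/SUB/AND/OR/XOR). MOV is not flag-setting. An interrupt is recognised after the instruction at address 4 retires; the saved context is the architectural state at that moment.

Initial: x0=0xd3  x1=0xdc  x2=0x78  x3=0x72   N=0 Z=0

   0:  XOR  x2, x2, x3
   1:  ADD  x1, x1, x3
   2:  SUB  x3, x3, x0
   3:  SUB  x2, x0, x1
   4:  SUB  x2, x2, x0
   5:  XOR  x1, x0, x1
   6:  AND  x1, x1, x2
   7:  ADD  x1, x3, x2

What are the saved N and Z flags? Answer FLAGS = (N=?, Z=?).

after  0: x0=0xd3 x1=0xdc x2=0x0a x3=0x72  N=0 Z=0
after  1: x0=0xd3 x1=0x4e x2=0x0a x3=0x72  N=0 Z=0
after  2: x0=0xd3 x1=0x4e x2=0x0a x3=0x9f  N=1 Z=0
after  3: x0=0xd3 x1=0x4e x2=0x85 x3=0x9f  N=1 Z=0
after  4: x0=0xd3 x1=0x4e x2=0xb2 x3=0x9f  N=1 Z=0
-- IRQ taken; context saved, return-PC = 5 --

FLAGS = (N=1, Z=0)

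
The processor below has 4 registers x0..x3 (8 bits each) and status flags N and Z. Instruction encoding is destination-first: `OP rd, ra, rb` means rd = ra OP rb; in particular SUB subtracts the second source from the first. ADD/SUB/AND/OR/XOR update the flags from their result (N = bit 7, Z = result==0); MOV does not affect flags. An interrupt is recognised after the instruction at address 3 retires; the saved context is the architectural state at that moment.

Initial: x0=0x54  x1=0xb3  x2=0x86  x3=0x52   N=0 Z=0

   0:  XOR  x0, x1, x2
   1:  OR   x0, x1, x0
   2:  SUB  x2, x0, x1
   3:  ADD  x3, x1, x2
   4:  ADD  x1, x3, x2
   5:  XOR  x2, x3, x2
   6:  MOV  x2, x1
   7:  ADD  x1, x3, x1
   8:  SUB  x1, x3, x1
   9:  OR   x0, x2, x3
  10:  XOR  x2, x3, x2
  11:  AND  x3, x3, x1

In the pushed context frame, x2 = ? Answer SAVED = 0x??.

SAVED = 0x04

after  0: x0=0x35 x1=0xb3 x2=0x86 x3=0x52  N=0 Z=0
after  1: x0=0xb7 x1=0xb3 x2=0x86 x3=0x52  N=1 Z=0
after  2: x0=0xb7 x1=0xb3 x2=0x04 x3=0x52  N=0 Z=0
after  3: x0=0xb7 x1=0xb3 x2=0x04 x3=0xb7  N=1 Z=0
-- IRQ taken; context saved, return-PC = 4 --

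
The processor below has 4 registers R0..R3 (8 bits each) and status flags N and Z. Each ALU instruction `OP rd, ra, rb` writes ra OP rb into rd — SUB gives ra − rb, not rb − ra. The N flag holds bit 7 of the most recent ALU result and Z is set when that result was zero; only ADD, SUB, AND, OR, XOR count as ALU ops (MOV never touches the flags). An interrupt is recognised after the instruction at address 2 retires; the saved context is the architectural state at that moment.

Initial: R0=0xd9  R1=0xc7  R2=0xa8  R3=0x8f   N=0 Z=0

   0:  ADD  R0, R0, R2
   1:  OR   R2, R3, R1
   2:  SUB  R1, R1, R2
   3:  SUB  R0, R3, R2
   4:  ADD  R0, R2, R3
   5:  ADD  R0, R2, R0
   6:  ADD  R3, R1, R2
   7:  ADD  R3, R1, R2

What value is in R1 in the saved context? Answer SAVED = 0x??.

after  0: R0=0x81 R1=0xc7 R2=0xa8 R3=0x8f  N=1 Z=0
after  1: R0=0x81 R1=0xc7 R2=0xcf R3=0x8f  N=1 Z=0
after  2: R0=0x81 R1=0xf8 R2=0xcf R3=0x8f  N=1 Z=0
-- IRQ taken; context saved, return-PC = 3 --

SAVED = 0xf8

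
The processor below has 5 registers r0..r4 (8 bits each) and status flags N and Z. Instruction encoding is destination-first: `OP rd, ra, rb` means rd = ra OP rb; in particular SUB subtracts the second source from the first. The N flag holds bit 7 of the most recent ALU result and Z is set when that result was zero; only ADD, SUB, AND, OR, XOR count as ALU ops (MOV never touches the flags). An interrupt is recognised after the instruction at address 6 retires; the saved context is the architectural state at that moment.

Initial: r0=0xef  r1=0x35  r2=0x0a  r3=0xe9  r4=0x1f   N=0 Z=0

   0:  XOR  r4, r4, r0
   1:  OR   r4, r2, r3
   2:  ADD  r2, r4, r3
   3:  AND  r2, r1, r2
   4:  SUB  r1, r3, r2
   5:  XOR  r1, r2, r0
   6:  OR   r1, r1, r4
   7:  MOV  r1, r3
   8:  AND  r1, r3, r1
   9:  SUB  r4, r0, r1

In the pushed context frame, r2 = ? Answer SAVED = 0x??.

SAVED = 0x14

after  0: r0=0xef r1=0x35 r2=0x0a r3=0xe9 r4=0xf0  N=1 Z=0
after  1: r0=0xef r1=0x35 r2=0x0a r3=0xe9 r4=0xeb  N=1 Z=0
after  2: r0=0xef r1=0x35 r2=0xd4 r3=0xe9 r4=0xeb  N=1 Z=0
after  3: r0=0xef r1=0x35 r2=0x14 r3=0xe9 r4=0xeb  N=0 Z=0
after  4: r0=0xef r1=0xd5 r2=0x14 r3=0xe9 r4=0xeb  N=1 Z=0
after  5: r0=0xef r1=0xfb r2=0x14 r3=0xe9 r4=0xeb  N=1 Z=0
after  6: r0=0xef r1=0xfb r2=0x14 r3=0xe9 r4=0xeb  N=1 Z=0
-- IRQ taken; context saved, return-PC = 7 --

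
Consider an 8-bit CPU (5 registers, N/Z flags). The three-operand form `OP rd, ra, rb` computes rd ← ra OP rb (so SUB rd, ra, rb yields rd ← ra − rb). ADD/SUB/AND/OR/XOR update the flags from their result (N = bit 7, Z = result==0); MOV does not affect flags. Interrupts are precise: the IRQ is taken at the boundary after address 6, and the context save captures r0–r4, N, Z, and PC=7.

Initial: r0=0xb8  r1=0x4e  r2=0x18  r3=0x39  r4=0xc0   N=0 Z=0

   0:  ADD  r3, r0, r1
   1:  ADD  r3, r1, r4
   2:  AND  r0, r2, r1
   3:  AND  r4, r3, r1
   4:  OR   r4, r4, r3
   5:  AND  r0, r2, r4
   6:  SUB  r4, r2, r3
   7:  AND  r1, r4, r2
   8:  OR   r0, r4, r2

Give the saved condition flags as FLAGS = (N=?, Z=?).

after  0: r0=0xb8 r1=0x4e r2=0x18 r3=0x06 r4=0xc0  N=0 Z=0
after  1: r0=0xb8 r1=0x4e r2=0x18 r3=0x0e r4=0xc0  N=0 Z=0
after  2: r0=0x08 r1=0x4e r2=0x18 r3=0x0e r4=0xc0  N=0 Z=0
after  3: r0=0x08 r1=0x4e r2=0x18 r3=0x0e r4=0x0e  N=0 Z=0
after  4: r0=0x08 r1=0x4e r2=0x18 r3=0x0e r4=0x0e  N=0 Z=0
after  5: r0=0x08 r1=0x4e r2=0x18 r3=0x0e r4=0x0e  N=0 Z=0
after  6: r0=0x08 r1=0x4e r2=0x18 r3=0x0e r4=0x0a  N=0 Z=0
-- IRQ taken; context saved, return-PC = 7 --

FLAGS = (N=0, Z=0)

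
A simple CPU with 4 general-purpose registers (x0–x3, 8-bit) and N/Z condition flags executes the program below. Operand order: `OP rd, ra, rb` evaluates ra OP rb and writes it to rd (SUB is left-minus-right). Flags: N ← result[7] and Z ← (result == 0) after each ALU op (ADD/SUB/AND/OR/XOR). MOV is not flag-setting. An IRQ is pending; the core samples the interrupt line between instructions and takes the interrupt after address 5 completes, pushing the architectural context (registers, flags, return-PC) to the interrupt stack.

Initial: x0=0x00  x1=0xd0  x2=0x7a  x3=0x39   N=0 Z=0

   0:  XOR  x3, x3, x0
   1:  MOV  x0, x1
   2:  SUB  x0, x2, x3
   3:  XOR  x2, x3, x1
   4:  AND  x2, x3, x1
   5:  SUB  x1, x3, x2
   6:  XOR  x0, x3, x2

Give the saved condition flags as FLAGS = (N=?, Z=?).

after  0: x0=0x00 x1=0xd0 x2=0x7a x3=0x39  N=0 Z=0
after  1: x0=0xd0 x1=0xd0 x2=0x7a x3=0x39  N=0 Z=0
after  2: x0=0x41 x1=0xd0 x2=0x7a x3=0x39  N=0 Z=0
after  3: x0=0x41 x1=0xd0 x2=0xe9 x3=0x39  N=1 Z=0
after  4: x0=0x41 x1=0xd0 x2=0x10 x3=0x39  N=0 Z=0
after  5: x0=0x41 x1=0x29 x2=0x10 x3=0x39  N=0 Z=0
-- IRQ taken; context saved, return-PC = 6 --

FLAGS = (N=0, Z=0)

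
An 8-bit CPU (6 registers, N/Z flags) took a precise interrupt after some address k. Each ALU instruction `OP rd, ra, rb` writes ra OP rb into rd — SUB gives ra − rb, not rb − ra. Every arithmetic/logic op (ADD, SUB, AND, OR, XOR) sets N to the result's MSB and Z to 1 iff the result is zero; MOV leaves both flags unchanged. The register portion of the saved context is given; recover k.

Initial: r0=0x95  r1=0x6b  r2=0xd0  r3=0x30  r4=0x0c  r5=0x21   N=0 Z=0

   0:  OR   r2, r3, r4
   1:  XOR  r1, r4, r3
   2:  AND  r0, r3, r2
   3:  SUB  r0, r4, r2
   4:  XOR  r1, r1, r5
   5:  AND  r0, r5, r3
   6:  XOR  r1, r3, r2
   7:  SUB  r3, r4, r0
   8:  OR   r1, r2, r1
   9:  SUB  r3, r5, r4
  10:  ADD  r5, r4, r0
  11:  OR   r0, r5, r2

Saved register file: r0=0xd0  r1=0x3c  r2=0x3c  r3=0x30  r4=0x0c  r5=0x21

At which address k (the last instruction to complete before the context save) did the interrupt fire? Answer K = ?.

after  0: r0=0x95 r1=0x6b r2=0x3c r3=0x30 r4=0x0c r5=0x21  N=0 Z=0
after  1: r0=0x95 r1=0x3c r2=0x3c r3=0x30 r4=0x0c r5=0x21  N=0 Z=0
after  2: r0=0x30 r1=0x3c r2=0x3c r3=0x30 r4=0x0c r5=0x21  N=0 Z=0
after  3: r0=0xd0 r1=0x3c r2=0x3c r3=0x30 r4=0x0c r5=0x21  N=1 Z=0
-- IRQ taken; context saved, return-PC = 4 --

K = 3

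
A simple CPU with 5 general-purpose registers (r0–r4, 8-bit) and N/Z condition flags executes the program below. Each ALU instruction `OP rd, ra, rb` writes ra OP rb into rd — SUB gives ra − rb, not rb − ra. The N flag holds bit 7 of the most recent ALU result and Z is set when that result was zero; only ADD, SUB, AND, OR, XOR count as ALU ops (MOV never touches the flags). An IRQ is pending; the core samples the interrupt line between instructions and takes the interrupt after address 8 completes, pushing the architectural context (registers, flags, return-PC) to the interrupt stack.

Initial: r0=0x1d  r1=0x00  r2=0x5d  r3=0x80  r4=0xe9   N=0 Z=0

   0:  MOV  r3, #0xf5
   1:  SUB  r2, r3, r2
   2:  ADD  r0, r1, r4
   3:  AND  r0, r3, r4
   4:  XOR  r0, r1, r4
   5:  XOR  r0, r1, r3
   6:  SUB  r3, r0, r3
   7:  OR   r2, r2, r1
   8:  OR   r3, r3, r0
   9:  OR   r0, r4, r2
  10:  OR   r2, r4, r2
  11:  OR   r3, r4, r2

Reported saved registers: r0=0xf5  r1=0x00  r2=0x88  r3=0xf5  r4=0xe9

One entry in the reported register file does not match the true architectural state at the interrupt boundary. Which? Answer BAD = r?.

BAD = r2

after  0: r0=0x1d r1=0x00 r2=0x5d r3=0xf5 r4=0xe9  N=0 Z=0
after  1: r0=0x1d r1=0x00 r2=0x98 r3=0xf5 r4=0xe9  N=1 Z=0
after  2: r0=0xe9 r1=0x00 r2=0x98 r3=0xf5 r4=0xe9  N=1 Z=0
after  3: r0=0xe1 r1=0x00 r2=0x98 r3=0xf5 r4=0xe9  N=1 Z=0
after  4: r0=0xe9 r1=0x00 r2=0x98 r3=0xf5 r4=0xe9  N=1 Z=0
after  5: r0=0xf5 r1=0x00 r2=0x98 r3=0xf5 r4=0xe9  N=1 Z=0
after  6: r0=0xf5 r1=0x00 r2=0x98 r3=0x00 r4=0xe9  N=0 Z=1
after  7: r0=0xf5 r1=0x00 r2=0x98 r3=0x00 r4=0xe9  N=1 Z=0
after  8: r0=0xf5 r1=0x00 r2=0x98 r3=0xf5 r4=0xe9  N=1 Z=0
-- IRQ taken; context saved, return-PC = 9 --
mismatch: r2: reported 0x88 vs actual 0x98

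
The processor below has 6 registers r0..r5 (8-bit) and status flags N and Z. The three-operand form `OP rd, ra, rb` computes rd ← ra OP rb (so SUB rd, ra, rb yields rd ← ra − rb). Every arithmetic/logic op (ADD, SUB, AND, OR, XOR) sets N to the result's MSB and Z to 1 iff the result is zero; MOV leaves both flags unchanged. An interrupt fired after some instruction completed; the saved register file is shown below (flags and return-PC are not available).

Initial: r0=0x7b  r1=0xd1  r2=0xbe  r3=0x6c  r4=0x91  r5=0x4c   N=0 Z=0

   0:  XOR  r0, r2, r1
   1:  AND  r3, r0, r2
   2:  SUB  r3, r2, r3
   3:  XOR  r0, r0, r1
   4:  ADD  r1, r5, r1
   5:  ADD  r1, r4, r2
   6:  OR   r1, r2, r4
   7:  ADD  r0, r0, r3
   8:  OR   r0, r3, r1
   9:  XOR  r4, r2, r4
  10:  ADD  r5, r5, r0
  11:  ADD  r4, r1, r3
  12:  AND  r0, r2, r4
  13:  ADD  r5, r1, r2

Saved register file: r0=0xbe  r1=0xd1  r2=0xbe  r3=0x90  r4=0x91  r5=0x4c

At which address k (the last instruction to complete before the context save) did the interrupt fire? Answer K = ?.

after  0: r0=0x6f r1=0xd1 r2=0xbe r3=0x6c r4=0x91 r5=0x4c  N=0 Z=0
after  1: r0=0x6f r1=0xd1 r2=0xbe r3=0x2e r4=0x91 r5=0x4c  N=0 Z=0
after  2: r0=0x6f r1=0xd1 r2=0xbe r3=0x90 r4=0x91 r5=0x4c  N=1 Z=0
after  3: r0=0xbe r1=0xd1 r2=0xbe r3=0x90 r4=0x91 r5=0x4c  N=1 Z=0
-- IRQ taken; context saved, return-PC = 4 --

K = 3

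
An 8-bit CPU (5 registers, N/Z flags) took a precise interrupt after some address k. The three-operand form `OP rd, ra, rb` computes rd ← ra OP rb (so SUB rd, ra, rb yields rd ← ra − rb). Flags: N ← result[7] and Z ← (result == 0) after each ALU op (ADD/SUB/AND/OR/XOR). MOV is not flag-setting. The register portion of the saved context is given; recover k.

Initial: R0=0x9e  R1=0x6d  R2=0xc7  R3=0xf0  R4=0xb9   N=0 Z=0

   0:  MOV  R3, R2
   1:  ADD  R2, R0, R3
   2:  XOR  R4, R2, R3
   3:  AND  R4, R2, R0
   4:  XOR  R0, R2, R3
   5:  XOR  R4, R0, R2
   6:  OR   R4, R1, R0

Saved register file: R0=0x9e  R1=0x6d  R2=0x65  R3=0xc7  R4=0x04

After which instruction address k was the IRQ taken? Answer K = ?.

K = 3

after  0: R0=0x9e R1=0x6d R2=0xc7 R3=0xc7 R4=0xb9  N=0 Z=0
after  1: R0=0x9e R1=0x6d R2=0x65 R3=0xc7 R4=0xb9  N=0 Z=0
after  2: R0=0x9e R1=0x6d R2=0x65 R3=0xc7 R4=0xa2  N=1 Z=0
after  3: R0=0x9e R1=0x6d R2=0x65 R3=0xc7 R4=0x04  N=0 Z=0
-- IRQ taken; context saved, return-PC = 4 --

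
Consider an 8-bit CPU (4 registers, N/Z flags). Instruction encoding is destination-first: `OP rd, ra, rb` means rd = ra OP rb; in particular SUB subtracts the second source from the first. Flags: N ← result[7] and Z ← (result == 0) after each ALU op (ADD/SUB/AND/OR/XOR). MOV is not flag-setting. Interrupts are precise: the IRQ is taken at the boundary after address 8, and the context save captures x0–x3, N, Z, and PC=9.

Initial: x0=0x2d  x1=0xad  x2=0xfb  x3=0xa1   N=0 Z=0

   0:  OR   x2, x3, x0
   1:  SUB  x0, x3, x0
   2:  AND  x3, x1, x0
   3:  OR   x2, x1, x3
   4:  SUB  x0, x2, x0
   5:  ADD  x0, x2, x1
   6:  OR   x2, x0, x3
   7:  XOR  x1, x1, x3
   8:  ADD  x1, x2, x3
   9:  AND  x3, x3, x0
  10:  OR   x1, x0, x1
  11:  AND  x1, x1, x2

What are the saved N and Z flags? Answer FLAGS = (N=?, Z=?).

FLAGS = (N=1, Z=0)

after  0: x0=0x2d x1=0xad x2=0xad x3=0xa1  N=1 Z=0
after  1: x0=0x74 x1=0xad x2=0xad x3=0xa1  N=0 Z=0
after  2: x0=0x74 x1=0xad x2=0xad x3=0x24  N=0 Z=0
after  3: x0=0x74 x1=0xad x2=0xad x3=0x24  N=1 Z=0
after  4: x0=0x39 x1=0xad x2=0xad x3=0x24  N=0 Z=0
after  5: x0=0x5a x1=0xad x2=0xad x3=0x24  N=0 Z=0
after  6: x0=0x5a x1=0xad x2=0x7e x3=0x24  N=0 Z=0
after  7: x0=0x5a x1=0x89 x2=0x7e x3=0x24  N=1 Z=0
after  8: x0=0x5a x1=0xa2 x2=0x7e x3=0x24  N=1 Z=0
-- IRQ taken; context saved, return-PC = 9 --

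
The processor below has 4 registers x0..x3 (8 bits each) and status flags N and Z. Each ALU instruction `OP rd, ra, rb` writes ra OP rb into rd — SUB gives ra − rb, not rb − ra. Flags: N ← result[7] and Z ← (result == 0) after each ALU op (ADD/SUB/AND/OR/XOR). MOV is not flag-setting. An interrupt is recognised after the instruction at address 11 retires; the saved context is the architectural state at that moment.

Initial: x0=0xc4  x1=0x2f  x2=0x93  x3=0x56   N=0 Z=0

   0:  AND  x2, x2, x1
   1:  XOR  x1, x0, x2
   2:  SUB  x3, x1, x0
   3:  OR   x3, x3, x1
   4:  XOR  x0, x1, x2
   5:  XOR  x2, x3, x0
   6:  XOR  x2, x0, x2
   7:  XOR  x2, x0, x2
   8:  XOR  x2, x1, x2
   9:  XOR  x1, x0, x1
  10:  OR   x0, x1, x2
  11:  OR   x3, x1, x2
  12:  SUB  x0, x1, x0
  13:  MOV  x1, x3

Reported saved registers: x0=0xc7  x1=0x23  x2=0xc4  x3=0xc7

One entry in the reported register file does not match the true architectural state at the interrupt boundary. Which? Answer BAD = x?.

after  0: x0=0xc4 x1=0x2f x2=0x03 x3=0x56  N=0 Z=0
after  1: x0=0xc4 x1=0xc7 x2=0x03 x3=0x56  N=1 Z=0
after  2: x0=0xc4 x1=0xc7 x2=0x03 x3=0x03  N=0 Z=0
after  3: x0=0xc4 x1=0xc7 x2=0x03 x3=0xc7  N=1 Z=0
after  4: x0=0xc4 x1=0xc7 x2=0x03 x3=0xc7  N=1 Z=0
after  5: x0=0xc4 x1=0xc7 x2=0x03 x3=0xc7  N=0 Z=0
after  6: x0=0xc4 x1=0xc7 x2=0xc7 x3=0xc7  N=1 Z=0
after  7: x0=0xc4 x1=0xc7 x2=0x03 x3=0xc7  N=0 Z=0
after  8: x0=0xc4 x1=0xc7 x2=0xc4 x3=0xc7  N=1 Z=0
after  9: x0=0xc4 x1=0x03 x2=0xc4 x3=0xc7  N=0 Z=0
after 10: x0=0xc7 x1=0x03 x2=0xc4 x3=0xc7  N=1 Z=0
after 11: x0=0xc7 x1=0x03 x2=0xc4 x3=0xc7  N=1 Z=0
-- IRQ taken; context saved, return-PC = 12 --
mismatch: x1: reported 0x23 vs actual 0x03

BAD = x1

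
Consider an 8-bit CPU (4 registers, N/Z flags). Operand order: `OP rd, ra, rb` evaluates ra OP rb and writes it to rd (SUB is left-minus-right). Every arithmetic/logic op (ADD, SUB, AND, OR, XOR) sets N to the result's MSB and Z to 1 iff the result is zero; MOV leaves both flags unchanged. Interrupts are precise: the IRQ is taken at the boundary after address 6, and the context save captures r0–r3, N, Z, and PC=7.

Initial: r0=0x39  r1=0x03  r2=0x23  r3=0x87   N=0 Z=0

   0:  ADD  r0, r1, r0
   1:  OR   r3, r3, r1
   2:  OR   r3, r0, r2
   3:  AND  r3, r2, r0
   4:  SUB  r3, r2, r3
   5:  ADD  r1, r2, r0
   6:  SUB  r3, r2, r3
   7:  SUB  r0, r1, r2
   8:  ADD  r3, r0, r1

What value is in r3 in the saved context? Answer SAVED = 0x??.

after  0: r0=0x3c r1=0x03 r2=0x23 r3=0x87  N=0 Z=0
after  1: r0=0x3c r1=0x03 r2=0x23 r3=0x87  N=1 Z=0
after  2: r0=0x3c r1=0x03 r2=0x23 r3=0x3f  N=0 Z=0
after  3: r0=0x3c r1=0x03 r2=0x23 r3=0x20  N=0 Z=0
after  4: r0=0x3c r1=0x03 r2=0x23 r3=0x03  N=0 Z=0
after  5: r0=0x3c r1=0x5f r2=0x23 r3=0x03  N=0 Z=0
after  6: r0=0x3c r1=0x5f r2=0x23 r3=0x20  N=0 Z=0
-- IRQ taken; context saved, return-PC = 7 --

SAVED = 0x20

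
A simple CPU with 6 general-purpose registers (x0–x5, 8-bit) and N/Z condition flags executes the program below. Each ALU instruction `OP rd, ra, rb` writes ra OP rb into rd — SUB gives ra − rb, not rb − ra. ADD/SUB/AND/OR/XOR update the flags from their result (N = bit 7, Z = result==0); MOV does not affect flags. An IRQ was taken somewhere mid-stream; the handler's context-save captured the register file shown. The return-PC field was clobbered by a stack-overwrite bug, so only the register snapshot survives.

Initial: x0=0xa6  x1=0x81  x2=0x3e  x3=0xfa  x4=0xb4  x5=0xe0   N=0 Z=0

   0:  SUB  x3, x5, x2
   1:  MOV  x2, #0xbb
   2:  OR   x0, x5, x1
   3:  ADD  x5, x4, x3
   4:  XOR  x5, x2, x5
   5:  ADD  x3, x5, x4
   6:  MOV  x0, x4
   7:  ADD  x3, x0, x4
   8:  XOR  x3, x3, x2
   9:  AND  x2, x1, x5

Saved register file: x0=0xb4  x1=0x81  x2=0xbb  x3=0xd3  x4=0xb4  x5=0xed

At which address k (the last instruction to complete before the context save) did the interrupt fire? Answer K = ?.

K = 8

after  0: x0=0xa6 x1=0x81 x2=0x3e x3=0xa2 x4=0xb4 x5=0xe0  N=1 Z=0
after  1: x0=0xa6 x1=0x81 x2=0xbb x3=0xa2 x4=0xb4 x5=0xe0  N=1 Z=0
after  2: x0=0xe1 x1=0x81 x2=0xbb x3=0xa2 x4=0xb4 x5=0xe0  N=1 Z=0
after  3: x0=0xe1 x1=0x81 x2=0xbb x3=0xa2 x4=0xb4 x5=0x56  N=0 Z=0
after  4: x0=0xe1 x1=0x81 x2=0xbb x3=0xa2 x4=0xb4 x5=0xed  N=1 Z=0
after  5: x0=0xe1 x1=0x81 x2=0xbb x3=0xa1 x4=0xb4 x5=0xed  N=1 Z=0
after  6: x0=0xb4 x1=0x81 x2=0xbb x3=0xa1 x4=0xb4 x5=0xed  N=1 Z=0
after  7: x0=0xb4 x1=0x81 x2=0xbb x3=0x68 x4=0xb4 x5=0xed  N=0 Z=0
after  8: x0=0xb4 x1=0x81 x2=0xbb x3=0xd3 x4=0xb4 x5=0xed  N=1 Z=0
-- IRQ taken; context saved, return-PC = 9 --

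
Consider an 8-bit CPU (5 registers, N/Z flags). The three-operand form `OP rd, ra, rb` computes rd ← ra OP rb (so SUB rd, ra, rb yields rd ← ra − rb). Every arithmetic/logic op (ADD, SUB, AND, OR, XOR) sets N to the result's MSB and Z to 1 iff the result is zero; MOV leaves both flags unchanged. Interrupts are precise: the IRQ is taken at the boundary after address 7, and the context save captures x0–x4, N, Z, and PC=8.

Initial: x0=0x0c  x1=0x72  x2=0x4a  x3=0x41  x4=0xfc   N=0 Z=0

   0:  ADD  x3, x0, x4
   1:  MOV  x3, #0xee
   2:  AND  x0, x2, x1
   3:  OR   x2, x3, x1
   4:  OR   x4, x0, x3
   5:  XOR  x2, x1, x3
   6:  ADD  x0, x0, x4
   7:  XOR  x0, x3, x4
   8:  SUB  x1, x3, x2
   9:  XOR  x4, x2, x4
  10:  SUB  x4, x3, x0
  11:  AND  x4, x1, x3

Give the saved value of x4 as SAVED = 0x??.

SAVED = 0xee

after  0: x0=0x0c x1=0x72 x2=0x4a x3=0x08 x4=0xfc  N=0 Z=0
after  1: x0=0x0c x1=0x72 x2=0x4a x3=0xee x4=0xfc  N=0 Z=0
after  2: x0=0x42 x1=0x72 x2=0x4a x3=0xee x4=0xfc  N=0 Z=0
after  3: x0=0x42 x1=0x72 x2=0xfe x3=0xee x4=0xfc  N=1 Z=0
after  4: x0=0x42 x1=0x72 x2=0xfe x3=0xee x4=0xee  N=1 Z=0
after  5: x0=0x42 x1=0x72 x2=0x9c x3=0xee x4=0xee  N=1 Z=0
after  6: x0=0x30 x1=0x72 x2=0x9c x3=0xee x4=0xee  N=0 Z=0
after  7: x0=0x00 x1=0x72 x2=0x9c x3=0xee x4=0xee  N=0 Z=1
-- IRQ taken; context saved, return-PC = 8 --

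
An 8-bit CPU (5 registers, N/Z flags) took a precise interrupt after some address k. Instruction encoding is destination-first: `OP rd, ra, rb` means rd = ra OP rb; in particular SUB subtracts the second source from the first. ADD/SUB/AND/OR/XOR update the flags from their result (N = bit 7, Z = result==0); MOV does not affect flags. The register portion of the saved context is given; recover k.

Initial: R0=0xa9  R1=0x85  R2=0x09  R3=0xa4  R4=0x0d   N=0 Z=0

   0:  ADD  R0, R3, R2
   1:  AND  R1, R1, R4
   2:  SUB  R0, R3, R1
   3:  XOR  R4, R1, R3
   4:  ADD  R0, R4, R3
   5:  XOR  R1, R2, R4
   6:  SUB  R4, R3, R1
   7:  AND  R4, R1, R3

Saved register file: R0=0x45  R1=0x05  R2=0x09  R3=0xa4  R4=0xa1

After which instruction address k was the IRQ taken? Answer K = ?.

K = 4

after  0: R0=0xad R1=0x85 R2=0x09 R3=0xa4 R4=0x0d  N=1 Z=0
after  1: R0=0xad R1=0x05 R2=0x09 R3=0xa4 R4=0x0d  N=0 Z=0
after  2: R0=0x9f R1=0x05 R2=0x09 R3=0xa4 R4=0x0d  N=1 Z=0
after  3: R0=0x9f R1=0x05 R2=0x09 R3=0xa4 R4=0xa1  N=1 Z=0
after  4: R0=0x45 R1=0x05 R2=0x09 R3=0xa4 R4=0xa1  N=0 Z=0
-- IRQ taken; context saved, return-PC = 5 --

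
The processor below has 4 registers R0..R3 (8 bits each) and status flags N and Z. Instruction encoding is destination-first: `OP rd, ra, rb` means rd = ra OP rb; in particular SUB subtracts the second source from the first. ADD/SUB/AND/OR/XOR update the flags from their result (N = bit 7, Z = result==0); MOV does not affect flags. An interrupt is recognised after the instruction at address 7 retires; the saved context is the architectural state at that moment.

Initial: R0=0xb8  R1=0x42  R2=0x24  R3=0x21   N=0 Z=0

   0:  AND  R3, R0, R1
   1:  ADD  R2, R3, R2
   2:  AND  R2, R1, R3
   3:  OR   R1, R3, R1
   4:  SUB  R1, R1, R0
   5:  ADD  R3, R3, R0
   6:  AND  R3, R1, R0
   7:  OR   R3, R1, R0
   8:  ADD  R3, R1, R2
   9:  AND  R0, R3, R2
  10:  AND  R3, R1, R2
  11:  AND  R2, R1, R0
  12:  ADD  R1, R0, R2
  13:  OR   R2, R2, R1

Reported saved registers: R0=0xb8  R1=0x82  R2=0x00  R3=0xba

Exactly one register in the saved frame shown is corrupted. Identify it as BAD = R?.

after  0: R0=0xb8 R1=0x42 R2=0x24 R3=0x00  N=0 Z=1
after  1: R0=0xb8 R1=0x42 R2=0x24 R3=0x00  N=0 Z=0
after  2: R0=0xb8 R1=0x42 R2=0x00 R3=0x00  N=0 Z=1
after  3: R0=0xb8 R1=0x42 R2=0x00 R3=0x00  N=0 Z=0
after  4: R0=0xb8 R1=0x8a R2=0x00 R3=0x00  N=1 Z=0
after  5: R0=0xb8 R1=0x8a R2=0x00 R3=0xb8  N=1 Z=0
after  6: R0=0xb8 R1=0x8a R2=0x00 R3=0x88  N=1 Z=0
after  7: R0=0xb8 R1=0x8a R2=0x00 R3=0xba  N=1 Z=0
-- IRQ taken; context saved, return-PC = 8 --
mismatch: R1: reported 0x82 vs actual 0x8a

BAD = R1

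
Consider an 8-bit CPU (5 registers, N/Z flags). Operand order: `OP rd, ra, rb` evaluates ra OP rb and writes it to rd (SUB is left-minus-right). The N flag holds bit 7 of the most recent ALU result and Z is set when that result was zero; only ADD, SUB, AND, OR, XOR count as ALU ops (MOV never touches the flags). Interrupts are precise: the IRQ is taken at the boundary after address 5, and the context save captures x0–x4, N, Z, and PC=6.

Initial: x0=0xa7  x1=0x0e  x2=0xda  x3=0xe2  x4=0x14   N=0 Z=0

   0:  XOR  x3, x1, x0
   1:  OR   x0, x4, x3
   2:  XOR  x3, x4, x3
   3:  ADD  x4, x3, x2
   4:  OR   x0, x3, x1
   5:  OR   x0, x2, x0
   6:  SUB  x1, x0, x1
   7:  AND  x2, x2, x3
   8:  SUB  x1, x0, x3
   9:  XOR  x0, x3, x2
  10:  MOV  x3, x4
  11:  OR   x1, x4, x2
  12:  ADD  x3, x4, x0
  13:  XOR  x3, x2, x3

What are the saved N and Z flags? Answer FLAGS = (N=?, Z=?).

after  0: x0=0xa7 x1=0x0e x2=0xda x3=0xa9 x4=0x14  N=1 Z=0
after  1: x0=0xbd x1=0x0e x2=0xda x3=0xa9 x4=0x14  N=1 Z=0
after  2: x0=0xbd x1=0x0e x2=0xda x3=0xbd x4=0x14  N=1 Z=0
after  3: x0=0xbd x1=0x0e x2=0xda x3=0xbd x4=0x97  N=1 Z=0
after  4: x0=0xbf x1=0x0e x2=0xda x3=0xbd x4=0x97  N=1 Z=0
after  5: x0=0xff x1=0x0e x2=0xda x3=0xbd x4=0x97  N=1 Z=0
-- IRQ taken; context saved, return-PC = 6 --

FLAGS = (N=1, Z=0)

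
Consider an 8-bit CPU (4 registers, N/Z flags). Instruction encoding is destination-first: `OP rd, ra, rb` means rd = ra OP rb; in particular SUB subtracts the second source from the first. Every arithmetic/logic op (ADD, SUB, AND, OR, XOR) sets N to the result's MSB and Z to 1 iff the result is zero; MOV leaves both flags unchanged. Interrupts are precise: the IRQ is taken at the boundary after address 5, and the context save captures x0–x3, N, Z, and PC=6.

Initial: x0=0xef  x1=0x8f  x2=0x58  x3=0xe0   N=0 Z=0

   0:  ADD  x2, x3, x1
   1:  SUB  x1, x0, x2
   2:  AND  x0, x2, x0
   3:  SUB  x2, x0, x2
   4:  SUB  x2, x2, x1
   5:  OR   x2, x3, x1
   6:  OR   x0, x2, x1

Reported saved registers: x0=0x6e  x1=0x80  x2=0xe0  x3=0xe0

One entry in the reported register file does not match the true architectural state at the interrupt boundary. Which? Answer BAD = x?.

BAD = x0

after  0: x0=0xef x1=0x8f x2=0x6f x3=0xe0  N=0 Z=0
after  1: x0=0xef x1=0x80 x2=0x6f x3=0xe0  N=1 Z=0
after  2: x0=0x6f x1=0x80 x2=0x6f x3=0xe0  N=0 Z=0
after  3: x0=0x6f x1=0x80 x2=0x00 x3=0xe0  N=0 Z=1
after  4: x0=0x6f x1=0x80 x2=0x80 x3=0xe0  N=1 Z=0
after  5: x0=0x6f x1=0x80 x2=0xe0 x3=0xe0  N=1 Z=0
-- IRQ taken; context saved, return-PC = 6 --
mismatch: x0: reported 0x6e vs actual 0x6f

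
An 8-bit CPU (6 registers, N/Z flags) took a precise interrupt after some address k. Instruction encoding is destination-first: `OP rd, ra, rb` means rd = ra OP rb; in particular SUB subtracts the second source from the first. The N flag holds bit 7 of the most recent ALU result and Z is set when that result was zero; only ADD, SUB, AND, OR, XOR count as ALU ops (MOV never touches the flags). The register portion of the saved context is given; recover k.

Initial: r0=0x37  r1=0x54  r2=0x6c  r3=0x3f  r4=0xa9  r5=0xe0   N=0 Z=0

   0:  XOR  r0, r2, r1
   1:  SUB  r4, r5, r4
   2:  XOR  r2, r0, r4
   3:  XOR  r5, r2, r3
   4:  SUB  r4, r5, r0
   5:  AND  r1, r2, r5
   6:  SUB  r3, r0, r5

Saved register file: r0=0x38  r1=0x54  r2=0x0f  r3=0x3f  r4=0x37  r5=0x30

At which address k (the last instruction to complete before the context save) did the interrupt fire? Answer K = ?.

K = 3

after  0: r0=0x38 r1=0x54 r2=0x6c r3=0x3f r4=0xa9 r5=0xe0  N=0 Z=0
after  1: r0=0x38 r1=0x54 r2=0x6c r3=0x3f r4=0x37 r5=0xe0  N=0 Z=0
after  2: r0=0x38 r1=0x54 r2=0x0f r3=0x3f r4=0x37 r5=0xe0  N=0 Z=0
after  3: r0=0x38 r1=0x54 r2=0x0f r3=0x3f r4=0x37 r5=0x30  N=0 Z=0
-- IRQ taken; context saved, return-PC = 4 --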